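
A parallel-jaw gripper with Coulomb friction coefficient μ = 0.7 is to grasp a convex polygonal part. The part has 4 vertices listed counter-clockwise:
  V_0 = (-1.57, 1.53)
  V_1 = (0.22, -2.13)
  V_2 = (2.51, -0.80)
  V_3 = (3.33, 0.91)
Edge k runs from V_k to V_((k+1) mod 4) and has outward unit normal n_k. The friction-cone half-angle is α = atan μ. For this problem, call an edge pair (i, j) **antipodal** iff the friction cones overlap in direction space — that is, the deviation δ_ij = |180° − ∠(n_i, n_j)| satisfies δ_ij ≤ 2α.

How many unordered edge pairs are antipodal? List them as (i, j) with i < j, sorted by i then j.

count = 3; pairs: (0,2), (0,3), (1,3)

α = atan 0.7 = 34.99°;  2α = 69.98°
n_0 = (-0.8983, -0.4393)
n_1 = (+0.5022, -0.8647)
n_2 = (+0.9017, -0.4324)
n_3 = (+0.1255, +0.9921)
  (0,1): δ = 85.91°  ·
  (0,2): δ = 51.68°  ✓
  (0,3): δ = 56.73°  ✓
  (1,2): δ = 145.77°  ·
  (1,3): δ = 37.36°  ✓
  (2,3): δ = 71.59°  ·
antipodal pairs: 3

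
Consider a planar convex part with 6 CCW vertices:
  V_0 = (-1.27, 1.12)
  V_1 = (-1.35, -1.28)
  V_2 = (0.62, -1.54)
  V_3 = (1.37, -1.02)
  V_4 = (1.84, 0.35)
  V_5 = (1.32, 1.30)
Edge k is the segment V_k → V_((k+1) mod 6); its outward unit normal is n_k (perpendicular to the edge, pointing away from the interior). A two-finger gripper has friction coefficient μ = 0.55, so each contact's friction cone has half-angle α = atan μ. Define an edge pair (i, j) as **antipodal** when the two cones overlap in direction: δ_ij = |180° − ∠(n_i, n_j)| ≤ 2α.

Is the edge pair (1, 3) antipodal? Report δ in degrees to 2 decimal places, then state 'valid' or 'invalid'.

α = atan 0.55 = 28.81°;  2α = 57.62°
edge 1: e_1 = (+1.97, -0.26);  n_1 = (-0.1308, -0.9914)
edge 3: e_3 = (+0.47, +1.37);  n_3 = (+0.9459, -0.3245)
∠(n_1, n_3) = 78.58°
δ = |180° − 78.58°| = 101.42°
101.42° > 2α = 57.62°  →  invalid

δ = 101.42°, invalid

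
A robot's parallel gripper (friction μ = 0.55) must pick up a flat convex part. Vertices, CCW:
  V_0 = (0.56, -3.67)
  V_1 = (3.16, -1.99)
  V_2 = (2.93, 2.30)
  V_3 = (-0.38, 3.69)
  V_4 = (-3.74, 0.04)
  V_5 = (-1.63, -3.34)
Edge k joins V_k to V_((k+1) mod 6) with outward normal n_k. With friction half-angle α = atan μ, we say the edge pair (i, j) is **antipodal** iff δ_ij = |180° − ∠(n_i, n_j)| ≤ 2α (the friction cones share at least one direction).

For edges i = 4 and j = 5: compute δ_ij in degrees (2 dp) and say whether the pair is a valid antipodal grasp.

δ = 130.54°, invalid

α = atan 0.55 = 28.81°;  2α = 57.62°
edge 4: e_4 = (+2.11, -3.38);  n_4 = (-0.8483, -0.5295)
edge 5: e_5 = (+2.19, -0.33);  n_5 = (-0.1490, -0.9888)
∠(n_4, n_5) = 49.46°
δ = |180° − 49.46°| = 130.54°
130.54° > 2α = 57.62°  →  invalid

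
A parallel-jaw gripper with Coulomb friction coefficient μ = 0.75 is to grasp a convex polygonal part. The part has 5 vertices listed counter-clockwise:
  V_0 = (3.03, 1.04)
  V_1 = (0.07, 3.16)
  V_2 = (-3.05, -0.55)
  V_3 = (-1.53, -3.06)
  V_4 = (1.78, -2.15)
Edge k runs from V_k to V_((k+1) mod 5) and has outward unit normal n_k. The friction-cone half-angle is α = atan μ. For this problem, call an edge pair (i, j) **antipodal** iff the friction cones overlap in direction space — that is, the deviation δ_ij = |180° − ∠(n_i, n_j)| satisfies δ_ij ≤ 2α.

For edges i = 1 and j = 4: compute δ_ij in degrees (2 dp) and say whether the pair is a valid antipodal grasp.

α = atan 0.75 = 36.87°;  2α = 73.74°
edge 1: e_1 = (-3.12, -3.71);  n_1 = (-0.7653, +0.6436)
edge 4: e_4 = (+1.25, +3.19);  n_4 = (+0.9311, -0.3648)
∠(n_1, n_4) = 161.33°
δ = |180° − 161.33°| = 18.67°
18.67° ≤ 2α = 73.74°  →  valid

δ = 18.67°, valid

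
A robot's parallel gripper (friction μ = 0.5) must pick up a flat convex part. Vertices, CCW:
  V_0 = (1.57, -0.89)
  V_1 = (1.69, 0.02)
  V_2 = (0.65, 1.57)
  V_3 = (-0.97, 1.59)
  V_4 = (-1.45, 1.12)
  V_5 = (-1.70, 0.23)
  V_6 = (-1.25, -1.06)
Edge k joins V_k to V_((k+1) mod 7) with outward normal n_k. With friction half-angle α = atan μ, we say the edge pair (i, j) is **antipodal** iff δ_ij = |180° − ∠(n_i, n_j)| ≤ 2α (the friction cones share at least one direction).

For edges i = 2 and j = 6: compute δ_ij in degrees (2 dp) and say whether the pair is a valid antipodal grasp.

α = atan 0.5 = 26.57°;  2α = 53.13°
edge 2: e_2 = (-1.62, +0.02);  n_2 = (+0.0123, +0.9999)
edge 6: e_6 = (+2.82, +0.17);  n_6 = (+0.0602, -0.9982)
∠(n_2, n_6) = 175.84°
δ = |180° − 175.84°| = 4.16°
4.16° ≤ 2α = 53.13°  →  valid

δ = 4.16°, valid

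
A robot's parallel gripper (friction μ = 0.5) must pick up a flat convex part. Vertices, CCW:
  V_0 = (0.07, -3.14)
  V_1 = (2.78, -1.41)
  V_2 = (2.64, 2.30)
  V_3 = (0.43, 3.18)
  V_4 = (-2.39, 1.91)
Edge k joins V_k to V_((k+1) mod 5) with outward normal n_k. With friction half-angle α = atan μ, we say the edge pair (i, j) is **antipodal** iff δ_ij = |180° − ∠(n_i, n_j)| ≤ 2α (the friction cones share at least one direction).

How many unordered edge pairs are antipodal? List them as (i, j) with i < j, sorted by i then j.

α = atan 0.5 = 26.57°;  2α = 53.13°
n_0 = (+0.5381, -0.8429)
n_1 = (+0.9993, +0.0377)
n_2 = (+0.3699, +0.9291)
n_3 = (-0.4106, +0.9118)
n_4 = (-0.8990, -0.4379)
  (0,1): δ = 120.39°  ·
  (0,2): δ = 54.27°  ·
  (0,3): δ = 8.31°  ✓
  (0,4): δ = 83.42°  ·
  (1,2): δ = 113.87°  ·
  (1,3): δ = 67.92°  ·
  (1,4): δ = 23.81°  ✓
  (2,3): δ = 134.04°  ·
  (2,4): δ = 42.32°  ✓
  (3,4): δ = 88.27°  ·
antipodal pairs: 3

count = 3; pairs: (0,3), (1,4), (2,4)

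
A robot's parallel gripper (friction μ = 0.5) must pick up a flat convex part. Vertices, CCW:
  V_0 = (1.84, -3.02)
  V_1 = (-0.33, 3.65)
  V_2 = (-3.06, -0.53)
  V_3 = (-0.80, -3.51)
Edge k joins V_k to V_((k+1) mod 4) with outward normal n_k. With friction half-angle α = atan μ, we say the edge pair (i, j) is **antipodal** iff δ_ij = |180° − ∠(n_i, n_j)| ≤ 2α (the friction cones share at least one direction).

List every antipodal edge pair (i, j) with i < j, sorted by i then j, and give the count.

α = atan 0.5 = 26.57°;  2α = 53.13°
n_0 = (+0.9509, +0.3094)
n_1 = (-0.8373, +0.5468)
n_2 = (-0.7968, -0.6043)
n_3 = (+0.1825, -0.9832)
  (0,1): δ = 51.17°  ✓
  (0,2): δ = 19.15°  ✓
  (0,3): δ = 82.49°  ·
  (1,2): δ = 109.67°  ·
  (1,3): δ = 46.34°  ✓
  (2,3): δ = 116.66°  ·
antipodal pairs: 3

count = 3; pairs: (0,1), (0,2), (1,3)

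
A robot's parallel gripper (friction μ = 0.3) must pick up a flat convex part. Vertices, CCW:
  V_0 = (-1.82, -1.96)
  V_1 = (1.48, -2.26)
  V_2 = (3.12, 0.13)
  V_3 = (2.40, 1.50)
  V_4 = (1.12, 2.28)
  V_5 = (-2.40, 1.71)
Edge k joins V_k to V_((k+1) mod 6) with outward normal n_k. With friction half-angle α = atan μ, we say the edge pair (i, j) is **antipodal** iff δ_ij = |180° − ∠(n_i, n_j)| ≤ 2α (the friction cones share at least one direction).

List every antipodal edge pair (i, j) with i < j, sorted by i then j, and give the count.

count = 3; pairs: (0,3), (0,4), (2,5)

α = atan 0.3 = 16.70°;  2α = 33.40°
n_0 = (-0.0905, -0.9959)
n_1 = (+0.8245, -0.5658)
n_2 = (+0.8852, +0.4652)
n_3 = (+0.5204, +0.8539)
n_4 = (-0.1598, +0.9871)
n_5 = (-0.9877, -0.1561)
  (0,1): δ = 119.26°  ·
  (0,2): δ = 57.08°  ·
  (0,3): δ = 26.16°  ✓
  (0,4): δ = 14.39°  ✓
  (0,5): δ = 104.18°  ·
  (1,2): δ = 117.82°  ·
  (1,3): δ = 86.90°  ·
  (1,4): δ = 46.34°  ·
  (1,5): δ = 43.44°  ·
  (2,3): δ = 149.08°  ·
  (2,4): δ = 108.53°  ·
  (2,5): δ = 18.74°  ✓
  (3,4): δ = 139.44°  ·
  (3,5): δ = 49.66°  ·
  (4,5): δ = 90.22°  ·
antipodal pairs: 3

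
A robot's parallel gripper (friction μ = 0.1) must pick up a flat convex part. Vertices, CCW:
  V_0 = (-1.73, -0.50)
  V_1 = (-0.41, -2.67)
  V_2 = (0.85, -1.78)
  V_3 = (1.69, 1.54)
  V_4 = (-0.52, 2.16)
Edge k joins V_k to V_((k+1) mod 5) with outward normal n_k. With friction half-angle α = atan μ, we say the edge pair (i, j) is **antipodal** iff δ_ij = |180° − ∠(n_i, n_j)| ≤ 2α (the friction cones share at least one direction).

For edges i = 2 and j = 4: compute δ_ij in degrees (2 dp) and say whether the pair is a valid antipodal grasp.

δ = 10.26°, valid

α = atan 0.1 = 5.71°;  2α = 11.42°
edge 2: e_2 = (+0.84, +3.32);  n_2 = (+0.9695, -0.2453)
edge 4: e_4 = (-1.21, -2.66);  n_4 = (-0.9102, +0.4141)
∠(n_2, n_4) = 169.74°
δ = |180° − 169.74°| = 10.26°
10.26° ≤ 2α = 11.42°  →  valid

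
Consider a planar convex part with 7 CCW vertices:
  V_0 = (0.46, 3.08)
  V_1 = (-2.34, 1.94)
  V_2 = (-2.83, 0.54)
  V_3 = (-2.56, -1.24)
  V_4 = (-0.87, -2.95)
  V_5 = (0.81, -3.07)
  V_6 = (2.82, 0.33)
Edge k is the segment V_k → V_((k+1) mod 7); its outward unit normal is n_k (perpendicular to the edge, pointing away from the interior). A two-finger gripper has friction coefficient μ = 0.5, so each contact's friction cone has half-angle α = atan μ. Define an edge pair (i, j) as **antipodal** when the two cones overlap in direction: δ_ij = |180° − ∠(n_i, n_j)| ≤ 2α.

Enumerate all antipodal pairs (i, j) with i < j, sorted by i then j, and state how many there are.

count = 7; pairs: (0,4), (0,5), (1,5), (2,5), (2,6), (3,6), (4,6)

α = atan 0.5 = 26.57°;  2α = 53.13°
n_0 = (-0.3771, +0.9262)
n_1 = (-0.9439, +0.3304)
n_2 = (-0.9887, -0.1500)
n_3 = (-0.7113, -0.7029)
n_4 = (-0.0712, -0.9975)
n_5 = (+0.8608, -0.5089)
n_6 = (+0.7589, +0.6512)
  (0,1): δ = 131.44°  ·
  (0,2): δ = 103.53°  ·
  (0,3): δ = 67.49°  ·
  (0,4): δ = 26.24°  ✓
  (0,5): δ = 37.26°  ✓
  (0,6): δ = 108.48°  ·
  (1,2): δ = 152.08°  ·
  (1,3): δ = 116.05°  ·
  (1,4): δ = 74.80°  ·
  (1,5): δ = 11.30°  ✓
  (1,6): δ = 59.93°  ·
  (2,3): δ = 143.96°  ·
  (2,4): δ = 102.71°  ·
  (2,5): δ = 39.22°  ✓
  (2,6): δ = 32.01°  ✓
  (3,4): δ = 138.75°  ·
  (3,5): δ = 75.25°  ·
  (3,6): δ = 4.03°  ✓
  (4,5): δ = 116.50°  ·
  (4,6): δ = 45.28°  ✓
  (5,6): δ = 108.77°  ·
antipodal pairs: 7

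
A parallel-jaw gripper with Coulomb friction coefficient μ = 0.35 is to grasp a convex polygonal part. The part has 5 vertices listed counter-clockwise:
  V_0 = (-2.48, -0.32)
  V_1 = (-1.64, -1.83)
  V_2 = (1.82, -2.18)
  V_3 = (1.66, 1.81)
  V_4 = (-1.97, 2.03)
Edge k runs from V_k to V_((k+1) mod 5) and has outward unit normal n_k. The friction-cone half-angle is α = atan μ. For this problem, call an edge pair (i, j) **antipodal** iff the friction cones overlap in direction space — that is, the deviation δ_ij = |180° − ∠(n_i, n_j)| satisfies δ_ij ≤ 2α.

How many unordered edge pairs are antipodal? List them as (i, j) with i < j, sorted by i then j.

α = atan 0.35 = 19.29°;  2α = 38.58°
n_0 = (-0.8739, -0.4861)
n_1 = (-0.1006, -0.9949)
n_2 = (+0.9992, +0.0401)
n_3 = (+0.0605, +0.9982)
n_4 = (-0.9773, +0.2121)
  (0,1): δ = 124.86°  ·
  (0,2): δ = 26.79°  ✓
  (0,3): δ = 57.44°  ·
  (0,4): δ = 138.67°  ·
  (1,2): δ = 81.93°  ·
  (1,3): δ = 2.31°  ✓
  (1,4): δ = 83.53°  ·
  (2,3): δ = 95.76°  ·
  (2,4): δ = 14.54°  ✓
  (3,4): δ = 98.78°  ·
antipodal pairs: 3

count = 3; pairs: (0,2), (1,3), (2,4)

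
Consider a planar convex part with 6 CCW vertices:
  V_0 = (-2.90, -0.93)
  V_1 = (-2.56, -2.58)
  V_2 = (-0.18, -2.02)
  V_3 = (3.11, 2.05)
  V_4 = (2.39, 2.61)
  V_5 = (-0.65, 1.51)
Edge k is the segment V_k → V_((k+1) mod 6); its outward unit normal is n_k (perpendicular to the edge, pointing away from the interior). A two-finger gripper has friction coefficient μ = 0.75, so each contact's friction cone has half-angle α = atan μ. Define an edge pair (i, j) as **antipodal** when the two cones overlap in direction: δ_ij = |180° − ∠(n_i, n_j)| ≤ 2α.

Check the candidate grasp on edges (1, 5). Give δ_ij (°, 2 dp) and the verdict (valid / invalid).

α = atan 0.75 = 36.87°;  2α = 73.74°
edge 1: e_1 = (+2.38, +0.56);  n_1 = (+0.2290, -0.9734)
edge 5: e_5 = (-2.25, -2.44);  n_5 = (-0.7351, +0.6779)
∠(n_1, n_5) = 145.92°
δ = |180° − 145.92°| = 34.08°
34.08° ≤ 2α = 73.74°  →  valid

δ = 34.08°, valid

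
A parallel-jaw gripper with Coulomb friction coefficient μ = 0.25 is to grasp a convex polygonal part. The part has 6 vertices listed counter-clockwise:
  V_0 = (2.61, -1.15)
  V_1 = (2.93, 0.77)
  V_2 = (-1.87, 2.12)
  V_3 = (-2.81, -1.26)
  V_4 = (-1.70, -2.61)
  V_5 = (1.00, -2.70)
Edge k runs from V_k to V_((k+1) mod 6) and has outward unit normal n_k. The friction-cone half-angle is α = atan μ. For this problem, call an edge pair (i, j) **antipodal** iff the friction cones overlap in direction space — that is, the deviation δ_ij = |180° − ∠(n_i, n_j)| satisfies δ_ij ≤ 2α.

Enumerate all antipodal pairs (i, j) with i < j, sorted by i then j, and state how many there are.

count = 2; pairs: (0,2), (1,4)

α = atan 0.25 = 14.04°;  2α = 28.07°
n_0 = (+0.9864, -0.1644)
n_1 = (+0.2707, +0.9627)
n_2 = (-0.9634, +0.2679)
n_3 = (-0.7724, -0.6351)
n_4 = (-0.0333, -0.9994)
n_5 = (+0.6936, -0.7204)
  (0,1): δ = 96.25°  ·
  (0,2): δ = 6.08°  ✓
  (0,3): δ = 48.89°  ·
  (0,4): δ = 97.55°  ·
  (0,5): δ = 143.37°  ·
  (1,2): δ = 89.83°  ·
  (1,3): δ = 34.86°  ·
  (1,4): δ = 13.80°  ✓
  (1,5): δ = 59.62°  ·
  (2,3): δ = 125.03°  ·
  (2,4): δ = 76.37°  ·
  (2,5): δ = 30.55°  ·
  (3,4): δ = 131.34°  ·
  (3,5): δ = 85.52°  ·
  (4,5): δ = 134.18°  ·
antipodal pairs: 2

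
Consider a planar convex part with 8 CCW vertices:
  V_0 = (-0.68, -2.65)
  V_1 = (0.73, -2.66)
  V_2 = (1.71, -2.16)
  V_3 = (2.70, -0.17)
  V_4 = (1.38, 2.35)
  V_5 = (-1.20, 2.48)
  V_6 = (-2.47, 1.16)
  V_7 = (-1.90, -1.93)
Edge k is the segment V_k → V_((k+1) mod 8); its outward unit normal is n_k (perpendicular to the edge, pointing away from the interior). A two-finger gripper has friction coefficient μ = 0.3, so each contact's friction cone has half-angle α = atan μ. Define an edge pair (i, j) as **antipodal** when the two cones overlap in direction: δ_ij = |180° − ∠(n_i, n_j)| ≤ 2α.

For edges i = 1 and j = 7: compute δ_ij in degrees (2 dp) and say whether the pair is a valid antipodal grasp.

δ = 122.42°, invalid

α = atan 0.3 = 16.70°;  2α = 33.40°
edge 1: e_1 = (+0.98, +0.50);  n_1 = (+0.4545, -0.8908)
edge 7: e_7 = (+1.22, -0.72);  n_7 = (-0.5083, -0.8612)
∠(n_1, n_7) = 57.58°
δ = |180° − 57.58°| = 122.42°
122.42° > 2α = 33.40°  →  invalid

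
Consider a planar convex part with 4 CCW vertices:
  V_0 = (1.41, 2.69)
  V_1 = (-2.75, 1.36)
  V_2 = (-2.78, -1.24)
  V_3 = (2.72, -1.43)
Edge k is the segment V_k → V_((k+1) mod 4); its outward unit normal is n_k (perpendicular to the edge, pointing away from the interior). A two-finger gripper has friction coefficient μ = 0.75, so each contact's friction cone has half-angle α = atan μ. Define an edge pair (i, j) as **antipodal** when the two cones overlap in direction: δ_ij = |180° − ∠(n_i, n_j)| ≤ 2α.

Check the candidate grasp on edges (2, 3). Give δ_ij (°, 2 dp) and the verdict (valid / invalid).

α = atan 0.75 = 36.87°;  2α = 73.74°
edge 2: e_2 = (+5.50, -0.19);  n_2 = (-0.0345, -0.9994)
edge 3: e_3 = (-1.31, +4.12);  n_3 = (+0.9530, +0.3030)
∠(n_2, n_3) = 109.62°
δ = |180° − 109.62°| = 70.38°
70.38° ≤ 2α = 73.74°  →  valid

δ = 70.38°, valid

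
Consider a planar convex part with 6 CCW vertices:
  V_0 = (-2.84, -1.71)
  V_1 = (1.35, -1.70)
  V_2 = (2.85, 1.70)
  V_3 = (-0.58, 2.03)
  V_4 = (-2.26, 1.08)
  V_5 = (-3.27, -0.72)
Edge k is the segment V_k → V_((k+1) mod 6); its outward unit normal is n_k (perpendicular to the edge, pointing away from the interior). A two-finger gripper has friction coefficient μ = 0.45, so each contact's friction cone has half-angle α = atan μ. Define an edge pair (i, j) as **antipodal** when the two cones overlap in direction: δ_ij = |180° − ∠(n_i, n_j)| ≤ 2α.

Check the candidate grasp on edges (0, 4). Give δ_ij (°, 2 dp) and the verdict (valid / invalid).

δ = 60.57°, invalid

α = atan 0.45 = 24.23°;  2α = 48.46°
edge 0: e_0 = (+4.19, +0.01);  n_0 = (+0.0024, -1.0000)
edge 4: e_4 = (-1.01, -1.80);  n_4 = (-0.8721, +0.4893)
∠(n_0, n_4) = 119.43°
δ = |180° − 119.43°| = 60.57°
60.57° > 2α = 48.46°  →  invalid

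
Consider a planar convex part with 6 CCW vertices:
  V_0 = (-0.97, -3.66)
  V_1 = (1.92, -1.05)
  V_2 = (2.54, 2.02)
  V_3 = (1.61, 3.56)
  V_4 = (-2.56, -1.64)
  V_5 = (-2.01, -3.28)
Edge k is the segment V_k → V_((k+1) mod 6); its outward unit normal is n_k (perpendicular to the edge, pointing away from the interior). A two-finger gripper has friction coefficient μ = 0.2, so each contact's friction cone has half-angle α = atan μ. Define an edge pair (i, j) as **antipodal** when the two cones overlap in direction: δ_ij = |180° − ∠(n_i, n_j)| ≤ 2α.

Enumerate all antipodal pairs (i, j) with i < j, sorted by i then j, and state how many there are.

α = atan 0.2 = 11.31°;  2α = 22.62°
n_0 = (+0.6702, -0.7421)
n_1 = (+0.9802, -0.1980)
n_2 = (+0.8560, +0.5169)
n_3 = (-0.7801, +0.6256)
n_4 = (-0.9481, -0.3180)
n_5 = (-0.3432, -0.9393)
  (0,1): δ = 143.50°  ·
  (0,2): δ = 100.96°  ·
  (0,3): δ = 9.19°  ✓
  (0,4): δ = 66.45°  ·
  (0,5): δ = 117.84°  ·
  (1,2): δ = 137.45°  ·
  (1,3): δ = 27.31°  ·
  (1,4): δ = 29.96°  ·
  (1,5): δ = 81.35°  ·
  (2,3): δ = 69.85°  ·
  (2,4): δ = 12.59°  ✓
  (2,5): δ = 38.80°  ·
  (3,4): δ = 122.73°  ·
  (3,5): δ = 71.34°  ·
  (4,5): δ = 128.61°  ·
antipodal pairs: 2

count = 2; pairs: (0,3), (2,4)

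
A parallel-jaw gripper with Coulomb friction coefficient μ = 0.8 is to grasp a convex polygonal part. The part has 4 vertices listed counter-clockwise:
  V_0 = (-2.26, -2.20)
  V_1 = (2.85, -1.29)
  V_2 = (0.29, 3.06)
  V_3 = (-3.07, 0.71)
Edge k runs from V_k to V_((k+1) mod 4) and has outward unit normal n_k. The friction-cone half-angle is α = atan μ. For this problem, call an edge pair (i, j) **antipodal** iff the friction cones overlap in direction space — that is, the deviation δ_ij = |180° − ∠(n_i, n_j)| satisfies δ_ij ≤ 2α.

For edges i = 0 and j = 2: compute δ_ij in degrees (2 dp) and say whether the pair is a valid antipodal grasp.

α = atan 0.8 = 38.66°;  2α = 77.32°
edge 0: e_0 = (+5.11, +0.91);  n_0 = (+0.1753, -0.9845)
edge 2: e_2 = (-3.36, -2.35);  n_2 = (-0.5731, +0.8195)
∠(n_0, n_2) = 155.13°
δ = |180° − 155.13°| = 24.87°
24.87° ≤ 2α = 77.32°  →  valid

δ = 24.87°, valid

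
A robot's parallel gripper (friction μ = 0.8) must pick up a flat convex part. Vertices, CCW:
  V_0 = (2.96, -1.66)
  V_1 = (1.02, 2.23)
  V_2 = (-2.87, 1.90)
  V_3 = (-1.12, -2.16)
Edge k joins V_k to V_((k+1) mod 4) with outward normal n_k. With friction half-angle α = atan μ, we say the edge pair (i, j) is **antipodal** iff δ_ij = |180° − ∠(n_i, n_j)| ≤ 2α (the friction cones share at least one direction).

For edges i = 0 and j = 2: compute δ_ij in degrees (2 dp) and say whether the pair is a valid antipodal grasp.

δ = 3.19°, valid

α = atan 0.8 = 38.66°;  2α = 77.32°
edge 0: e_0 = (-1.94, +3.89);  n_0 = (+0.8949, +0.4463)
edge 2: e_2 = (+1.75, -4.06);  n_2 = (-0.9183, -0.3958)
∠(n_0, n_2) = 176.81°
δ = |180° − 176.81°| = 3.19°
3.19° ≤ 2α = 77.32°  →  valid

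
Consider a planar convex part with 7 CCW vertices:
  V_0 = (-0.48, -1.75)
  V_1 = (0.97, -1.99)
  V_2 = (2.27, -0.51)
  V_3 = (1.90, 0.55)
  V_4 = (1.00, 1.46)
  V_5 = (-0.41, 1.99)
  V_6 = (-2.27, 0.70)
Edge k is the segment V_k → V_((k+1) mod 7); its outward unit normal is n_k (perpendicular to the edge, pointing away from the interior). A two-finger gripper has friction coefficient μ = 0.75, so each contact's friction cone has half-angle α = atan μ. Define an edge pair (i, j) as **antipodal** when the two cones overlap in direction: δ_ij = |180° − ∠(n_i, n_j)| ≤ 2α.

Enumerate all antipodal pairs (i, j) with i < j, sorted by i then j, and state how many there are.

count = 9; pairs: (0,2), (0,3), (0,4), (0,5), (1,4), (1,5), (2,6), (3,6), (4,6)

α = atan 0.75 = 36.87°;  2α = 73.74°
n_0 = (-0.1633, -0.9866)
n_1 = (+0.7513, -0.6599)
n_2 = (+0.9441, +0.3296)
n_3 = (+0.7110, +0.7032)
n_4 = (+0.3519, +0.9361)
n_5 = (-0.5699, +0.8217)
n_6 = (-0.8075, -0.5899)
  (0,1): δ = 121.90°  ·
  (0,2): δ = 61.36°  ✓
  (0,3): δ = 35.92°  ✓
  (0,4): δ = 11.20°  ✓
  (0,5): δ = 44.14°  ✓
  (0,6): δ = 135.55°  ·
  (1,2): δ = 119.46°  ·
  (1,3): δ = 94.02°  ·
  (1,4): δ = 69.31°  ✓
  (1,5): δ = 13.96°  ✓
  (1,6): δ = 77.45°  ·
  (2,3): δ = 154.56°  ·
  (2,4): δ = 129.84°  ·
  (2,5): δ = 74.50°  ·
  (2,6): δ = 16.91°  ✓
  (3,4): δ = 155.28°  ·
  (3,5): δ = 99.94°  ·
  (3,6): δ = 8.53°  ✓
  (4,5): δ = 124.66°  ·
  (4,6): δ = 33.25°  ✓
  (5,6): δ = 88.59°  ·
antipodal pairs: 9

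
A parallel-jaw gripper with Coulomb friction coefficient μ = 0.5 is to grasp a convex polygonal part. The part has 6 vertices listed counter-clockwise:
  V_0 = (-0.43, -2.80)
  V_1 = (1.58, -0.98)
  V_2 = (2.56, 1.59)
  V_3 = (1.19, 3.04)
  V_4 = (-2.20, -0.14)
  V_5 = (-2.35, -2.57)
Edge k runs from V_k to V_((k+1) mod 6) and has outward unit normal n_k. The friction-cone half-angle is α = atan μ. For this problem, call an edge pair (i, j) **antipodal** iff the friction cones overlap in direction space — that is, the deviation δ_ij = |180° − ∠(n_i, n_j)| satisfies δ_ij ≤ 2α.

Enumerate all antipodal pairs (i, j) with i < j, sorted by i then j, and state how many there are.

α = atan 0.5 = 26.57°;  2α = 53.13°
n_0 = (+0.6712, -0.7413)
n_1 = (+0.9344, -0.3563)
n_2 = (+0.7269, +0.6868)
n_3 = (-0.6842, +0.7293)
n_4 = (-0.9981, +0.0616)
n_5 = (-0.1189, -0.9929)
  (0,1): δ = 153.03°  ·
  (0,2): δ = 88.78°  ·
  (0,3): δ = 1.01°  ✓
  (0,4): δ = 44.31°  ✓
  (0,5): δ = 131.01°  ·
  (1,2): δ = 115.75°  ·
  (1,3): δ = 25.96°  ✓
  (1,4): δ = 17.34°  ✓
  (1,5): δ = 104.04°  ·
  (2,3): δ = 90.21°  ·
  (2,4): δ = 46.91°  ✓
  (2,5): δ = 39.79°  ✓
  (3,4): δ = 136.70°  ·
  (3,5): δ = 50.00°  ✓
  (4,5): δ = 93.30°  ·
antipodal pairs: 7

count = 7; pairs: (0,3), (0,4), (1,3), (1,4), (2,4), (2,5), (3,5)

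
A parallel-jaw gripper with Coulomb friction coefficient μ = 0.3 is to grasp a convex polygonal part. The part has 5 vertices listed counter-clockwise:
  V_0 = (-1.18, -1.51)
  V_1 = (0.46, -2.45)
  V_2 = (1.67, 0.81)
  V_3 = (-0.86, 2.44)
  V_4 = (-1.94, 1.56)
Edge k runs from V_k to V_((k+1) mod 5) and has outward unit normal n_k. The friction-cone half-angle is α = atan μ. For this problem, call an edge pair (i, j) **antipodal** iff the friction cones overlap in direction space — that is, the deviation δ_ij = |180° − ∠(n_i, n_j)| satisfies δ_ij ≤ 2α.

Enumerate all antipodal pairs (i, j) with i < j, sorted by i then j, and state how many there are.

α = atan 0.3 = 16.70°;  2α = 33.40°
n_0 = (-0.4973, -0.8676)
n_1 = (+0.9375, -0.3480)
n_2 = (+0.5416, +0.8406)
n_3 = (-0.6317, +0.7752)
n_4 = (-0.9707, -0.2403)
  (0,1): δ = 80.54°  ·
  (0,2): δ = 2.97°  ✓
  (0,3): δ = 68.99°  ·
  (0,4): δ = 133.72°  ·
  (1,2): δ = 102.43°  ·
  (1,3): δ = 30.46°  ✓
  (1,4): δ = 34.27°  ·
  (2,3): δ = 108.03°  ·
  (2,4): δ = 43.30°  ·
  (3,4): δ = 115.27°  ·
antipodal pairs: 2

count = 2; pairs: (0,2), (1,3)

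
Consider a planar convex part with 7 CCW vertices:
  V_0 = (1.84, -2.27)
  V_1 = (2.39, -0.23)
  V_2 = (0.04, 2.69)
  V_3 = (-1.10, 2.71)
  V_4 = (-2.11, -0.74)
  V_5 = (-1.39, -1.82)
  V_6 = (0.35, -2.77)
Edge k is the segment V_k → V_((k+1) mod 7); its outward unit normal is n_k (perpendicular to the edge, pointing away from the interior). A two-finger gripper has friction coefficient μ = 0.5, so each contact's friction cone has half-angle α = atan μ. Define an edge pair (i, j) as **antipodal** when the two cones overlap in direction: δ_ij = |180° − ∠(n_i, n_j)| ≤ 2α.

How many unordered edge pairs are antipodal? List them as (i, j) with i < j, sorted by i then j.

α = atan 0.5 = 26.57°;  2α = 53.13°
n_0 = (+0.9655, -0.2603)
n_1 = (+0.7790, +0.6270)
n_2 = (+0.0175, +0.9998)
n_3 = (-0.9597, +0.2810)
n_4 = (-0.8321, -0.5547)
n_5 = (-0.4792, -0.8777)
n_6 = (+0.3181, -0.9480)
  (0,1): δ = 126.08°  ·
  (0,2): δ = 75.92°  ·
  (0,3): δ = 1.23°  ✓
  (0,4): δ = 48.78°  ✓
  (0,5): δ = 76.46°  ·
  (0,6): δ = 123.64°  ·
  (1,2): δ = 129.83°  ·
  (1,3): δ = 55.14°  ·
  (1,4): δ = 5.14°  ✓
  (1,5): δ = 22.54°  ✓
  (1,6): δ = 69.72°  ·
  (2,3): δ = 105.31°  ·
  (2,4): δ = 55.30°  ·
  (2,5): δ = 27.63°  ✓
  (2,6): δ = 19.56°  ✓
  (3,4): δ = 129.99°  ·
  (3,5): δ = 102.32°  ·
  (3,6): δ = 55.13°  ·
  (4,5): δ = 152.32°  ·
  (4,6): δ = 105.14°  ·
  (5,6): δ = 132.82°  ·
antipodal pairs: 6

count = 6; pairs: (0,3), (0,4), (1,4), (1,5), (2,5), (2,6)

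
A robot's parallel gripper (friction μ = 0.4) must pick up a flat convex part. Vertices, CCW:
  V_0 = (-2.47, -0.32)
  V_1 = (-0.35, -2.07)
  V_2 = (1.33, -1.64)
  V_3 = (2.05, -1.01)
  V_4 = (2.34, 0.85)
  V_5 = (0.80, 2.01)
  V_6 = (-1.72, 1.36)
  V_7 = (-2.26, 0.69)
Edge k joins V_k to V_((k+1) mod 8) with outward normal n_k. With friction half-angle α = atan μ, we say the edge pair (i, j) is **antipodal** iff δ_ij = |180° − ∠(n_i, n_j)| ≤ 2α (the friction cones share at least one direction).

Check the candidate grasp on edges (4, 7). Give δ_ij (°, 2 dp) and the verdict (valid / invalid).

α = atan 0.4 = 21.80°;  2α = 43.60°
edge 4: e_4 = (-1.54, +1.16);  n_4 = (+0.6017, +0.7988)
edge 7: e_7 = (-0.21, -1.01);  n_7 = (-0.9791, +0.2036)
∠(n_4, n_7) = 115.24°
δ = |180° − 115.24°| = 64.76°
64.76° > 2α = 43.60°  →  invalid

δ = 64.76°, invalid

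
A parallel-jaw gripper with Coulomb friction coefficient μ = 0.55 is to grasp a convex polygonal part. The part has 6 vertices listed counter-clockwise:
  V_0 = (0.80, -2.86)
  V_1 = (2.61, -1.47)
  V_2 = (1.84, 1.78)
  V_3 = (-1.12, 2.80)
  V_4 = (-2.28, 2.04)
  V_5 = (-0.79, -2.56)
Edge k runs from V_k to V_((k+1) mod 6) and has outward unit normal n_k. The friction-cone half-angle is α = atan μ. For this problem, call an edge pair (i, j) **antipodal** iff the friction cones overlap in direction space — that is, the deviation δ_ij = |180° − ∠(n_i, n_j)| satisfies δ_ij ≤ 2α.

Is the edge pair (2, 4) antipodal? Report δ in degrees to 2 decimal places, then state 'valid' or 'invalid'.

δ = 53.04°, valid

α = atan 0.55 = 28.81°;  2α = 57.62°
edge 2: e_2 = (-2.96, +1.02);  n_2 = (+0.3258, +0.9454)
edge 4: e_4 = (+1.49, -4.60);  n_4 = (-0.9513, -0.3082)
∠(n_2, n_4) = 126.96°
δ = |180° − 126.96°| = 53.04°
53.04° ≤ 2α = 57.62°  →  valid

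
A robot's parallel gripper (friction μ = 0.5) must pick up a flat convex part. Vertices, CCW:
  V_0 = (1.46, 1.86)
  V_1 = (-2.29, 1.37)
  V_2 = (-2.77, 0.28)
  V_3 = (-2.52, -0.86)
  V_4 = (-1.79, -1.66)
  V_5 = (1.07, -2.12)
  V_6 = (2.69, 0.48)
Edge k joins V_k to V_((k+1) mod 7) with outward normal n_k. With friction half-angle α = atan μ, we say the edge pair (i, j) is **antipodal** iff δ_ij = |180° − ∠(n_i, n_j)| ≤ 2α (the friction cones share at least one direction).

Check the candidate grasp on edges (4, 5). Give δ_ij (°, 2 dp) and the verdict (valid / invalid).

α = atan 0.5 = 26.57°;  2α = 53.13°
edge 4: e_4 = (+2.86, -0.46);  n_4 = (-0.1588, -0.9873)
edge 5: e_5 = (+1.62, +2.60);  n_5 = (+0.8487, -0.5288)
∠(n_4, n_5) = 67.21°
δ = |180° − 67.21°| = 112.79°
112.79° > 2α = 53.13°  →  invalid

δ = 112.79°, invalid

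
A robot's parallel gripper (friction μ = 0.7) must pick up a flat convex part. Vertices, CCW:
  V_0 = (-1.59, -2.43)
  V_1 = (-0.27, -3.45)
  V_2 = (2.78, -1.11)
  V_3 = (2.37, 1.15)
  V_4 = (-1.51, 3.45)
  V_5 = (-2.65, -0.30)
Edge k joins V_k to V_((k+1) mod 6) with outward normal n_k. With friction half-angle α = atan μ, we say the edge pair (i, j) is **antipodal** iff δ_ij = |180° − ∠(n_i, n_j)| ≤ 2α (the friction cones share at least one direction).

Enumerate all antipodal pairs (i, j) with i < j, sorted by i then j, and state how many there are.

count = 7; pairs: (0,2), (0,3), (1,3), (1,4), (2,4), (2,5), (3,5)

α = atan 0.7 = 34.99°;  2α = 69.98°
n_0 = (-0.6114, -0.7913)
n_1 = (+0.6087, -0.7934)
n_2 = (+0.9839, +0.1785)
n_3 = (+0.5099, +0.8602)
n_4 = (-0.9568, +0.2909)
n_5 = (-0.8953, -0.4455)
  (0,1): δ = 104.81°  ·
  (0,2): δ = 42.02°  ✓
  (0,3): δ = 7.04°  ✓
  (0,4): δ = 110.78°  ·
  (0,5): δ = 154.15°  ·
  (1,2): δ = 117.21°  ·
  (1,3): δ = 68.15°  ✓
  (1,4): δ = 35.59°  ✓
  (1,5): δ = 78.96°  ·
  (2,3): δ = 130.94°  ·
  (2,4): δ = 27.19°  ✓
  (2,5): δ = 16.17°  ✓
  (3,4): δ = 76.25°  ·
  (3,5): δ = 32.88°  ✓
  (4,5): δ = 136.63°  ·
antipodal pairs: 7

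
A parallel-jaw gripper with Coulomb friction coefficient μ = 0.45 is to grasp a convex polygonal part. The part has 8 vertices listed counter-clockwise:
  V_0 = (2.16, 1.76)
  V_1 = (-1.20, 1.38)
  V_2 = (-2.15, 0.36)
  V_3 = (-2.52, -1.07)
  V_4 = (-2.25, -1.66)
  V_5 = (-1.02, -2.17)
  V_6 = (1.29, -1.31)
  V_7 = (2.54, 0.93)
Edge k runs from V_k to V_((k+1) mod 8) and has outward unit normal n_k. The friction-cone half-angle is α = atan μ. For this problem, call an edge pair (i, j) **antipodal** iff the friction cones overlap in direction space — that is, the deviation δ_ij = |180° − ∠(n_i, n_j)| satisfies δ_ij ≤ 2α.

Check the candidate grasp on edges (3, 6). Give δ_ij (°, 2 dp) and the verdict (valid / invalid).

α = atan 0.45 = 24.23°;  2α = 48.46°
edge 3: e_3 = (+0.27, -0.59);  n_3 = (-0.9093, -0.4161)
edge 6: e_6 = (+1.25, +2.24);  n_6 = (+0.8732, -0.4873)
∠(n_3, n_6) = 126.25°
δ = |180° − 126.25°| = 53.75°
53.75° > 2α = 48.46°  →  invalid

δ = 53.75°, invalid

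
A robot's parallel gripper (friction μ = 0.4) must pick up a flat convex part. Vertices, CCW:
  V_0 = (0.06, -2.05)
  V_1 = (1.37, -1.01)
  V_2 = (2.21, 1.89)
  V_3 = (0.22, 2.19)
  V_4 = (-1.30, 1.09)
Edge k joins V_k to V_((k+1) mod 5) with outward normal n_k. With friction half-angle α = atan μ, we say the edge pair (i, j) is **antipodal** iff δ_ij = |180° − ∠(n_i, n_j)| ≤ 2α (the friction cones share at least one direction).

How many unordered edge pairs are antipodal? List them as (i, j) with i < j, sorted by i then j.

count = 3; pairs: (0,3), (1,3), (1,4)

α = atan 0.4 = 21.80°;  2α = 43.60°
n_0 = (+0.6218, -0.7832)
n_1 = (+0.9605, -0.2782)
n_2 = (+0.1491, +0.9888)
n_3 = (-0.5863, +0.8101)
n_4 = (-0.9176, -0.3974)
  (0,1): δ = 144.60°  ·
  (0,2): δ = 47.02°  ·
  (0,3): δ = 2.55°  ✓
  (0,4): δ = 74.97°  ·
  (1,2): δ = 82.42°  ·
  (1,3): δ = 37.95°  ✓
  (1,4): δ = 39.57°  ✓
  (2,3): δ = 135.53°  ·
  (2,4): δ = 58.01°  ·
  (3,4): δ = 102.47°  ·
antipodal pairs: 3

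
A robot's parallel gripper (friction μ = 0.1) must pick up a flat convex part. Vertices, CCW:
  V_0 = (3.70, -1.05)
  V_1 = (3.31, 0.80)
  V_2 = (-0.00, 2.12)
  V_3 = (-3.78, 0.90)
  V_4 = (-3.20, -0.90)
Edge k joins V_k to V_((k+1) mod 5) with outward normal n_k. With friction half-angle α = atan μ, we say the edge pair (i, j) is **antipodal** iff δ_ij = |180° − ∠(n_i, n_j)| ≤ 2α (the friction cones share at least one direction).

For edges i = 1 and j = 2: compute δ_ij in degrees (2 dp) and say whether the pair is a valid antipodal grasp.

δ = 140.37°, invalid

α = atan 0.1 = 5.71°;  2α = 11.42°
edge 1: e_1 = (-3.31, +1.32);  n_1 = (+0.3704, +0.9289)
edge 2: e_2 = (-3.78, -1.22);  n_2 = (-0.3071, +0.9517)
∠(n_1, n_2) = 39.63°
δ = |180° − 39.63°| = 140.37°
140.37° > 2α = 11.42°  →  invalid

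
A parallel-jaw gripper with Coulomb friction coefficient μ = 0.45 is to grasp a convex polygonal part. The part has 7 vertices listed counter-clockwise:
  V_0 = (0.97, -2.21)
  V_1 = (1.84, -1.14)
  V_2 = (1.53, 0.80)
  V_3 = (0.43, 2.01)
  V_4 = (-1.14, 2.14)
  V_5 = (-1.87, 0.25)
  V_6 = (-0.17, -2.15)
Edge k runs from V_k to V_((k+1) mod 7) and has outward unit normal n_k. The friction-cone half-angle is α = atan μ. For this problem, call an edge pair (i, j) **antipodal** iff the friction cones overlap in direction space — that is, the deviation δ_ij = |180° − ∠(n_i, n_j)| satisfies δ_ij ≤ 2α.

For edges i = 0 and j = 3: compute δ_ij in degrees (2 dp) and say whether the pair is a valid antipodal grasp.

α = atan 0.45 = 24.23°;  2α = 48.46°
edge 0: e_0 = (+0.87, +1.07);  n_0 = (+0.7759, -0.6309)
edge 3: e_3 = (-1.57, +0.13);  n_3 = (+0.0825, +0.9966)
∠(n_0, n_3) = 124.38°
δ = |180° − 124.38°| = 55.62°
55.62° > 2α = 48.46°  →  invalid

δ = 55.62°, invalid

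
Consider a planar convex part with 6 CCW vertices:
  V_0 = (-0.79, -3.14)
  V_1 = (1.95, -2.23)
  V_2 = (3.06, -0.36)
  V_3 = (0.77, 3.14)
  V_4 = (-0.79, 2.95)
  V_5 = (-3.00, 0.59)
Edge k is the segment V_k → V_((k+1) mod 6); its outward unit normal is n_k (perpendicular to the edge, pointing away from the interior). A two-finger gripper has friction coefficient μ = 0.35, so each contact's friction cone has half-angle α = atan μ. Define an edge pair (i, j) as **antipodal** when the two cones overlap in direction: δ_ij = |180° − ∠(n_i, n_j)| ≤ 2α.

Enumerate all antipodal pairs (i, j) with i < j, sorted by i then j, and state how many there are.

α = atan 0.35 = 19.29°;  2α = 38.58°
n_0 = (+0.3152, -0.9490)
n_1 = (+0.8599, -0.5104)
n_2 = (+0.8368, +0.5475)
n_3 = (-0.1209, +0.9927)
n_4 = (-0.7299, +0.6835)
n_5 = (-0.8603, -0.5097)
  (0,1): δ = 139.06°  ·
  (0,2): δ = 75.18°  ·
  (0,3): δ = 11.43°  ✓
  (0,4): δ = 28.51°  ✓
  (0,5): δ = 102.27°  ·
  (1,2): δ = 116.11°  ·
  (1,3): δ = 52.36°  ·
  (1,4): δ = 12.43°  ✓
  (1,5): δ = 61.34°  ·
  (2,3): δ = 116.25°  ·
  (2,4): δ = 76.32°  ·
  (2,5): δ = 2.55°  ✓
  (3,4): δ = 140.06°  ·
  (3,5): δ = 66.30°  ·
  (4,5): δ = 106.23°  ·
antipodal pairs: 4

count = 4; pairs: (0,3), (0,4), (1,4), (2,5)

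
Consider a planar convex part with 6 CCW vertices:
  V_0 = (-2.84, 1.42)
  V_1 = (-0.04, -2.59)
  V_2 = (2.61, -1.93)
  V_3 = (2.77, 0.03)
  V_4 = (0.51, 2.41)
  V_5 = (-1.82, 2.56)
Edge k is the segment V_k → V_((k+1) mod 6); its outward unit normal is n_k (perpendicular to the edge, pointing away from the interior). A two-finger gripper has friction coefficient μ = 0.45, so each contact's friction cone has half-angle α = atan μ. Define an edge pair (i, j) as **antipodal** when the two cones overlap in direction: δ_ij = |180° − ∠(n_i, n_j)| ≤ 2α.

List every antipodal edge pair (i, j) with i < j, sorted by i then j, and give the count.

α = atan 0.45 = 24.23°;  2α = 48.46°
n_0 = (-0.8199, -0.5725)
n_1 = (+0.2417, -0.9704)
n_2 = (+0.9967, -0.0814)
n_3 = (+0.7252, +0.6886)
n_4 = (+0.0642, +0.9979)
n_5 = (-0.7452, +0.6668)
  (0,1): δ = 110.94°  ·
  (0,2): δ = 39.59°  ✓
  (0,3): δ = 8.59°  ✓
  (0,4): δ = 51.39°  ·
  (0,5): δ = 103.25°  ·
  (1,2): δ = 108.65°  ·
  (1,3): δ = 60.47°  ·
  (1,4): δ = 17.67°  ✓
  (1,5): δ = 34.19°  ✓
  (2,3): δ = 131.81°  ·
  (2,4): δ = 89.02°  ·
  (2,5): δ = 37.15°  ✓
  (3,4): δ = 137.20°  ·
  (3,5): δ = 85.34°  ·
  (4,5): δ = 128.14°  ·
antipodal pairs: 5

count = 5; pairs: (0,2), (0,3), (1,4), (1,5), (2,5)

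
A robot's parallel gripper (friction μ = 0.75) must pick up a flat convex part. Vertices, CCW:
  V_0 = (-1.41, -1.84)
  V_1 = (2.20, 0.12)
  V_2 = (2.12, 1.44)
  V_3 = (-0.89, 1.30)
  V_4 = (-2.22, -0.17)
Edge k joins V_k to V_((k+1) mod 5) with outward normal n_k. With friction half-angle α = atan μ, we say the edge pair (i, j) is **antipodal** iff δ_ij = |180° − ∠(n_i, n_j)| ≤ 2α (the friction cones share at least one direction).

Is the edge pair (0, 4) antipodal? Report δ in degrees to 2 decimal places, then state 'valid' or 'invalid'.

α = atan 0.75 = 36.87°;  2α = 73.74°
edge 0: e_0 = (+3.61, +1.96);  n_0 = (+0.4771, -0.8788)
edge 4: e_4 = (+0.81, -1.67);  n_4 = (-0.8998, -0.4364)
∠(n_0, n_4) = 92.62°
δ = |180° − 92.62°| = 87.38°
87.38° > 2α = 73.74°  →  invalid

δ = 87.38°, invalid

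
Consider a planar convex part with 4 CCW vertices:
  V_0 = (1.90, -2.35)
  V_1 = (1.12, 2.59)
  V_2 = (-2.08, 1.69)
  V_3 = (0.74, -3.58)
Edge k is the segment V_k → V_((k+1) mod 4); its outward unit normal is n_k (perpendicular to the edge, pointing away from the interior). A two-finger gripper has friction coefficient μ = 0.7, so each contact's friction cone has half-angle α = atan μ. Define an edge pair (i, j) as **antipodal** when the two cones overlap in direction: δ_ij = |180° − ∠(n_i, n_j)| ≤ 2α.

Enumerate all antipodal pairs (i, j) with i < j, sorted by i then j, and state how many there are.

α = atan 0.7 = 34.99°;  2α = 69.98°
n_0 = (+0.9878, +0.1560)
n_1 = (-0.2707, +0.9627)
n_2 = (-0.8817, -0.4718)
n_3 = (+0.7275, -0.6861)
  (0,1): δ = 83.26°  ·
  (0,2): δ = 19.18°  ✓
  (0,3): δ = 127.71°  ·
  (1,2): δ = 77.56°  ·
  (1,3): δ = 30.97°  ✓
  (2,3): δ = 71.47°  ·
antipodal pairs: 2

count = 2; pairs: (0,2), (1,3)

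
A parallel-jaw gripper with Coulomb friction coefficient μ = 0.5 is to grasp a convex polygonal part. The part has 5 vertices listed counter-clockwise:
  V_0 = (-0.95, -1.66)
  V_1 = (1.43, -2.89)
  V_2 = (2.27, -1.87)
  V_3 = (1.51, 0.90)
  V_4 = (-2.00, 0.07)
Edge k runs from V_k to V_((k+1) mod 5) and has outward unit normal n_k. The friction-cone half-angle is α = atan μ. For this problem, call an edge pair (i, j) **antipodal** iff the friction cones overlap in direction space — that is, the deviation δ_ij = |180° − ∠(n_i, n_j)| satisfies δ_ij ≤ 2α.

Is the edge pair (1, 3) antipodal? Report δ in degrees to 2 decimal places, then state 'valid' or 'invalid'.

δ = 37.22°, valid

α = atan 0.5 = 26.57°;  2α = 53.13°
edge 1: e_1 = (+0.84, +1.02);  n_1 = (+0.7719, -0.6357)
edge 3: e_3 = (-3.51, -0.83);  n_3 = (-0.2301, +0.9732)
∠(n_1, n_3) = 142.78°
δ = |180° − 142.78°| = 37.22°
37.22° ≤ 2α = 53.13°  →  valid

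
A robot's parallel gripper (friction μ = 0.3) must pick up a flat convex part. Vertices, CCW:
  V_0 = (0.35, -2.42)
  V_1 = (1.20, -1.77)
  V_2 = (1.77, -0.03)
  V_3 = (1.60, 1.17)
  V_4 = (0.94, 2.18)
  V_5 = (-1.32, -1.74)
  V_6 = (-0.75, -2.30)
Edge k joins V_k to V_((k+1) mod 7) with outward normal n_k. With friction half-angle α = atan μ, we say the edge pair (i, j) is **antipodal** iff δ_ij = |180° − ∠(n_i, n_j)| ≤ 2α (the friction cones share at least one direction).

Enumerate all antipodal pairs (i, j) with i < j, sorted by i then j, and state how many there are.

count = 3; pairs: (0,4), (1,4), (3,5)

α = atan 0.3 = 16.70°;  2α = 33.40°
n_0 = (+0.6075, -0.7944)
n_1 = (+0.9503, -0.3113)
n_2 = (+0.9901, +0.1403)
n_3 = (+0.8371, +0.5470)
n_4 = (-0.8663, +0.4995)
n_5 = (-0.7008, -0.7133)
n_6 = (-0.1084, -0.9941)
  (0,1): δ = 145.54°  ·
  (0,2): δ = 119.34°  ·
  (0,3): δ = 94.24°  ·
  (0,4): δ = 22.63°  ✓
  (0,5): δ = 98.10°  ·
  (0,6): δ = 136.37°  ·
  (1,2): δ = 153.80°  ·
  (1,3): δ = 128.70°  ·
  (1,4): δ = 11.83°  ✓
  (1,5): δ = 63.65°  ·
  (1,6): δ = 101.91°  ·
  (2,3): δ = 154.90°  ·
  (2,4): δ = 38.03°  ·
  (2,5): δ = 37.44°  ·
  (2,6): δ = 75.71°  ·
  (3,4): δ = 63.13°  ·
  (3,5): δ = 12.34°  ✓
  (3,6): δ = 50.61°  ·
  (4,5): δ = 104.53°  ·
  (4,6): δ = 66.26°  ·
  (5,6): δ = 141.73°  ·
antipodal pairs: 3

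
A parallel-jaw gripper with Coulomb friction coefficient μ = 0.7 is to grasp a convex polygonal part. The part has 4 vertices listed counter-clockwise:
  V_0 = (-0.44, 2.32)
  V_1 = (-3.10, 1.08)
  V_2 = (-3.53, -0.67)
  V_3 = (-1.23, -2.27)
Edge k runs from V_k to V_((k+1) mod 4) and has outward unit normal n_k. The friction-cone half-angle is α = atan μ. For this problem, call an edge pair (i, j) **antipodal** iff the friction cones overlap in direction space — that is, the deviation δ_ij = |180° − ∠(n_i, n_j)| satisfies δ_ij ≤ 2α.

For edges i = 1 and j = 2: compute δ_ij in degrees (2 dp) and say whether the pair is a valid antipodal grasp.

δ = 111.02°, invalid

α = atan 0.7 = 34.99°;  2α = 69.98°
edge 1: e_1 = (-0.43, -1.75);  n_1 = (-0.9711, +0.2386)
edge 2: e_2 = (+2.30, -1.60);  n_2 = (-0.5711, -0.8209)
∠(n_1, n_2) = 68.98°
δ = |180° − 68.98°| = 111.02°
111.02° > 2α = 69.98°  →  invalid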